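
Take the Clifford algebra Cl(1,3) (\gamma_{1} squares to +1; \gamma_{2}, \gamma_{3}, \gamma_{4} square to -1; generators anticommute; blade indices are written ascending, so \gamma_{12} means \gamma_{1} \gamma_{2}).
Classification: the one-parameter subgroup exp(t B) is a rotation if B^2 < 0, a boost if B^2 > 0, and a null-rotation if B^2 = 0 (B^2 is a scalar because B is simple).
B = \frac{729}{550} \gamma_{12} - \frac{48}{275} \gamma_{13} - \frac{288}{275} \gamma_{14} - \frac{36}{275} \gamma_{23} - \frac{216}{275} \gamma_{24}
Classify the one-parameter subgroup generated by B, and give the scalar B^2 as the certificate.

B^2 term by term: the squares give (\frac{729}{550})^2*(\gamma_{12})^2 + (-\frac{48}{275})^2*(\gamma_{13})^2 + (-\frac{288}{275})^2*(\gamma_{14})^2 + (-\frac{36}{275})^2*(\gamma_{23})^2 + (-\frac{216}{275})^2*(\gamma_{24})^2 = \frac{531441}{302500}*(+1) + \frac{2304}{75625}*(+1) + \frac{82944}{75625}*(+1) + \frac{1296}{75625}*(-1) + \frac{46656}{75625}*(-1) = \frac{9}{4} (each basis 2-blade squares to minus the product of its generators' squares); cross terms between blades sharing an index anticommute and cancel; the commuting (index-disjoint) pairs give grade-4 terms 2*c*c'*(blade product), which cancel blade by blade — \gamma_{1234}: -\frac{20736}{75625} + \frac{20736}{75625} = 0 — confirming B is simple. So B^2 = \frac{9}{4}.
Answer: boost, certificate B^2 = \frac{9}{4}. Check the certificate: B^2 = \frac{9}{4}, and that sign is decisive whatever form B takes.


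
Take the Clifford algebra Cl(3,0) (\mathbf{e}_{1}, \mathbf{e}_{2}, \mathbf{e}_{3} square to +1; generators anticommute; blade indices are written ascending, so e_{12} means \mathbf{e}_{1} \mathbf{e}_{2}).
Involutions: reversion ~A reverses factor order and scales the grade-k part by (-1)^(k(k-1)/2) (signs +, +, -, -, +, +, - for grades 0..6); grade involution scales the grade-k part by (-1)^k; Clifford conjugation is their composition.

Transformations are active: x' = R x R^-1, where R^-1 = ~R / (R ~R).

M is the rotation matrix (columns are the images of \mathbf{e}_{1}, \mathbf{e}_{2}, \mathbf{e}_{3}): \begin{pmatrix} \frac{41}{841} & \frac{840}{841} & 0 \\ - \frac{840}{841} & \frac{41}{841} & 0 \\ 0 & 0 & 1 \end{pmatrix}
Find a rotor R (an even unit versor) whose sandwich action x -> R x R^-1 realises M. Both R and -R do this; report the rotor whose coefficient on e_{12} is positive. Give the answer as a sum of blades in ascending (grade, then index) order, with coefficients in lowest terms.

Method: write R = a + b12*e_{12} + b13*e_{13} + b23*e_{23} with a^2 + b12^2 + b13^2 + b23^2 = 1 (so R^-1 = ~R). Expanding the columns R e_j ~R gives tr M = 4a^2 - 1 and, from the antisymmetric part, M21 - M12 = -4a*b12, M13 - M31 = 4a*b13, M32 - M23 = -4a*b23.
Here tr M = \frac{923}{841}, so a^2 = (1 + tr M)/4 = \frac{441}{841} and a = ±\frac{21}{29}. Taking a = \frac{21}{29}: M21 - M12 = -\frac{1680}{841}, M13 - M31 = 0, M32 - M23 = 0, giving b12 = \frac{20}{29}, b13 = 0, b23 = 0, i.e. R = \frac{21}{29} + \frac{20}{29} e_{12}.
Its e_{12} coefficient is already positive.
Answer: \frac{21}{29} + \frac{20}{29} e_{12}. Uniqueness: Spin(3) -> SO(3) maps R and -R to the same rotation of trace \frac{923}{841}; fixing the sign of the e_{12} coefficient removes the ambiguity.


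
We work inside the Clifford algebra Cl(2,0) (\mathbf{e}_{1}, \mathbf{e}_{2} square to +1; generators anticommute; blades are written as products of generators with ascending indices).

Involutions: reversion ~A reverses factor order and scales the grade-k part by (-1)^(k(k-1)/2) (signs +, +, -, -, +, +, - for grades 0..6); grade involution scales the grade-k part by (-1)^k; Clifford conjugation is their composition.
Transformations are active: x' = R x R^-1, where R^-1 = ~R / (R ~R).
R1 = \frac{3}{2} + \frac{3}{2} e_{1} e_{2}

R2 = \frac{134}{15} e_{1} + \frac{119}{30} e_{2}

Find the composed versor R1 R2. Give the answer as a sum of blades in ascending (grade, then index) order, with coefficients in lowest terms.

Distribute over the terms of R1 (each basis-blade product reordered to ascending indices, repeated generators contracted through their squares):
(\frac{3}{2}) R2 = \frac{67}{5} e_{1} + \frac{119}{20} e_{2}
(\frac{3}{2} e_{1} e_{2}) R2 = \frac{119}{20} e_{1} - \frac{67}{5} e_{2}
Summing the partial products and collecting blades:
Answer: \frac{387}{20} e_{1} - \frac{149}{20} e_{2}


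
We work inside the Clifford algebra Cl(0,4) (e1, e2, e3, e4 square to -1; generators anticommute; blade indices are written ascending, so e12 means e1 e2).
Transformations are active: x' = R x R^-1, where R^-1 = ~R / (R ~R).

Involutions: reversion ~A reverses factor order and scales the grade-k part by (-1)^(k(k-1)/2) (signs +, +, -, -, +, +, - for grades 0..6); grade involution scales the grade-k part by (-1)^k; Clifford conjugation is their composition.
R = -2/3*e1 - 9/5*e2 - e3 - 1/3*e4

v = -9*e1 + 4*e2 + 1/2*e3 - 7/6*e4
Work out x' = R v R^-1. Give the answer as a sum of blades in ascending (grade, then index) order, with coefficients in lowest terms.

~R = -2/3*e1 - 9/5*e2 - e3 - 1/3*e4, and R ~R = -1079/225, so R^-1 = ~R / (-1079/225).
R v = 59/45 - 283/15*e12 - 28/3*e13 - 20/9*e14 + 31/10*e23 + 103/30*e24 + 4/3*e34
Answer: 30313/3237*e1 - 3254/1079*e2 + 101/2158*e3 + 2911/2158*e4


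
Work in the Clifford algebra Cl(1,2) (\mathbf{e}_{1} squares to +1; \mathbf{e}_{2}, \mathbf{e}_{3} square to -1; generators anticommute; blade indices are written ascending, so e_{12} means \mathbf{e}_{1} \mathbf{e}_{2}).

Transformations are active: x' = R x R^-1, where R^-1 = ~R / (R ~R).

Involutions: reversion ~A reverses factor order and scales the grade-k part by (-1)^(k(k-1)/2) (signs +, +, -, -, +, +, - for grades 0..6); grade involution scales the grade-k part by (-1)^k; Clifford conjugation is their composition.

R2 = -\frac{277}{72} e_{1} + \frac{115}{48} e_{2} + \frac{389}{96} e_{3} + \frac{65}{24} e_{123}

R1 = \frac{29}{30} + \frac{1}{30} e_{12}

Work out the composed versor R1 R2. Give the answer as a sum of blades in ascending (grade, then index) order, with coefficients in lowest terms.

Distribute over the terms of R1 (each basis-blade product reordered to ascending indices, repeated generators contracted through their squares):
(\frac{29}{30}) R2 = -\frac{8033}{2160} e_{1} + \frac{667}{288} e_{2} + \frac{11281}{2880} e_{3} + \frac{377}{144} e_{123}
(\frac{1}{30} e_{12}) R2 = -\frac{23}{288} e_{1} + \frac{277}{2160} e_{2} + \frac{13}{144} e_{3} + \frac{389}{2880} e_{123}
Summing the partial products and collecting blades:
Answer: -\frac{16411}{4320} e_{1} + \frac{10559}{4320} e_{2} + \frac{3847}{960} e_{3} + \frac{881}{320} e_{123}


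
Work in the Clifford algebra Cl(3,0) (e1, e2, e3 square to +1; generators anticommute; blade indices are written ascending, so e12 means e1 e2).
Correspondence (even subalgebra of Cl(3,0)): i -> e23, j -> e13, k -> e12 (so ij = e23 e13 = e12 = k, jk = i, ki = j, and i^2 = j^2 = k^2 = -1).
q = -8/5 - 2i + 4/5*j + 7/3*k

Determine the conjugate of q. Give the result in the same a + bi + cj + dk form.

In blades: q = -8/5 + 7/3*e12 + 4/5*e13 - 2*e23.
Quaternion conjugation is reversion on the even subalgebra: the scalar is fixed and every grade-2 blade flips sign, giving -8/5 - 7/3*e12 - 4/5*e13 + 2*e23; translating back:
Answer: -8/5 + 2i - 4/5*j - 7/3*k


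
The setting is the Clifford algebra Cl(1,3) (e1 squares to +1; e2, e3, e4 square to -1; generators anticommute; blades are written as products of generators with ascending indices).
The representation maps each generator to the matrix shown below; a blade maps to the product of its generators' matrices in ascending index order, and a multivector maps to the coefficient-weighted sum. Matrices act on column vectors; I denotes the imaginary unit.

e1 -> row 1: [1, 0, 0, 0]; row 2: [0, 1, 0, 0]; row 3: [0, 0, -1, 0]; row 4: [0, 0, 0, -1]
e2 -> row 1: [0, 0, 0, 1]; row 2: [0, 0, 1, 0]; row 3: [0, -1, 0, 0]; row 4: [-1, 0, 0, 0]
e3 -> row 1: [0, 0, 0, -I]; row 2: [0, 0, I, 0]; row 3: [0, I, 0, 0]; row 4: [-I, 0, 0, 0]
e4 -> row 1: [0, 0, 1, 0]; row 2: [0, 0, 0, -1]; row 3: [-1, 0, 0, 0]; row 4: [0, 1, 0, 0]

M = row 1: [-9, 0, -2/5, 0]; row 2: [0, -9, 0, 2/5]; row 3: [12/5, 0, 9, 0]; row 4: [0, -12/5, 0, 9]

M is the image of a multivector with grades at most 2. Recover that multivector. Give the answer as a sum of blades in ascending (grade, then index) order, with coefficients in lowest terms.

Method: the blade images are trace-orthogonal — tr(rho(e_A) rho(e_B)^-1) = 4 if A = B and 0 otherwise — and rho(e_A)^-1 = (e_A)^2 * rho(e_A) with (e_A)^2 = +1 or -1, so the coefficient of e_A in the preimage is (e_A)^2 * tr(M rho(e_A))/4.
Nonzero projections over blades of grade <= 2: e1: (e1)^2 = +1, tr(M rho(e1)) = -36, coefficient -9; e4: (e4)^2 = -1, tr(M rho(e4)) = 28/5, coefficient -7/5; e1 e4: (e1 e4)^2 = +1, tr(M rho(e1 e4)) = 4, coefficient 1. Every other blade of grade <= 2 projects to 0.
Answer: -9*e1 - 7/5*e4 + e1 e4


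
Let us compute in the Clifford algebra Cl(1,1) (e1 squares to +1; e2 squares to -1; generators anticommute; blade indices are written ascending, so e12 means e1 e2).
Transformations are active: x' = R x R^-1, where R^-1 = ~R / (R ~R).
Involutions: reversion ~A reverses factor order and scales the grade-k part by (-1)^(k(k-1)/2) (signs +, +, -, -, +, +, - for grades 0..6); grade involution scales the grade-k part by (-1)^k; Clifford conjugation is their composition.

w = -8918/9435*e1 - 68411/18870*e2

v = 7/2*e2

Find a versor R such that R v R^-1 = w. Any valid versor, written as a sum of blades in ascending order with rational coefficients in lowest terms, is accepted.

Key observation: q(v) = q(w) = -49/4 (sandwiches preserve the norm), so R = v + w = -8918/9435*e1 - 1183/9435*e2 works whenever it is invertible — the component of v along it is kept and (v - w)/2 reverses, sending v to w.
Answer: -8918/9435*e1 - 1183/9435*e2


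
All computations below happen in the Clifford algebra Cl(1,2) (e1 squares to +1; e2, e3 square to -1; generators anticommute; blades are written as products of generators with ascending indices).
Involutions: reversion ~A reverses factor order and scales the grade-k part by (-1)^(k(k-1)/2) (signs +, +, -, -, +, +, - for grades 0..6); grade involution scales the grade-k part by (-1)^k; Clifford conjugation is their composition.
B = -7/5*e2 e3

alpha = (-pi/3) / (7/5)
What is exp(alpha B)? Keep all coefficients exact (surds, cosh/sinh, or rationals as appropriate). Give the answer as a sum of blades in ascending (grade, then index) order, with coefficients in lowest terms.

B^2 = (-7/5)^2*(e2 e3)^2 = 49/25*(-1) = -49/25 (a basis 2-blade squares to minus the product of its generators' squares).
B^2 = -49/25 — the negative square puts this in the circular regime; l = 7/5, alpha*l = -pi/3, so exp(alpha B) = cos(-pi/3) + (sin(-pi/3)/(7/5))*B = 1/2 + (-5*sqrt(3)/14)*B.
Answer: 1/2 + sqrt(3)/2*e2 e3


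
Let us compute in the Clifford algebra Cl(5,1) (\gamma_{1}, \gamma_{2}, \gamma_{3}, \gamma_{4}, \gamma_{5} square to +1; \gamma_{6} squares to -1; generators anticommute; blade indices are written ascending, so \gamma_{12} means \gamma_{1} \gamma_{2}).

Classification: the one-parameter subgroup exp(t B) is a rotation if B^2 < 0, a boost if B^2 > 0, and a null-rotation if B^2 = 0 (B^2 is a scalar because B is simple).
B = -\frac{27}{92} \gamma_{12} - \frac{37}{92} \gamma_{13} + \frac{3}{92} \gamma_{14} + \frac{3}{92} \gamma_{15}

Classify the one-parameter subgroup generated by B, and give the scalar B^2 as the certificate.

B^2 term by term: the squares give (-\frac{27}{92})^2*(\gamma_{12})^2 + (-\frac{37}{92})^2*(\gamma_{13})^2 + (\frac{3}{92})^2*(\gamma_{14})^2 + (\frac{3}{92})^2*(\gamma_{15})^2 = \frac{729}{8464}*(-1) + \frac{1369}{8464}*(-1) + \frac{9}{8464}*(-1) + \frac{9}{8464}*(-1) = -\frac{1}{4} (each basis 2-blade squares to minus the product of its generators' squares); cross terms between blades sharing an index anticommute and cancel. So B^2 = -\frac{1}{4}.
Answer: rotation, certificate B^2 = -\frac{1}{4}. Why this suffices: the scalar -\frac{1}{4} survives any versor conjugation, so its sign alone determines the class however B is presented.


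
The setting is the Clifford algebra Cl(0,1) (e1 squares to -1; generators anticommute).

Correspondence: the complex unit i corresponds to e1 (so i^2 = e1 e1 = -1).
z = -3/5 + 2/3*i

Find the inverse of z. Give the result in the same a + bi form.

In blades: z = -3/5 + 2/3*e1.
With qbar = -3/5 - 2/3*e1 (scalar fixed, mapped units negated), z qbar = 181/225 (the sum of squared coefficients), so z^-1 = qbar / (181/225) = -135/181 - 150/181*e1; translating back:
Answer: -135/181 - 150/181*i


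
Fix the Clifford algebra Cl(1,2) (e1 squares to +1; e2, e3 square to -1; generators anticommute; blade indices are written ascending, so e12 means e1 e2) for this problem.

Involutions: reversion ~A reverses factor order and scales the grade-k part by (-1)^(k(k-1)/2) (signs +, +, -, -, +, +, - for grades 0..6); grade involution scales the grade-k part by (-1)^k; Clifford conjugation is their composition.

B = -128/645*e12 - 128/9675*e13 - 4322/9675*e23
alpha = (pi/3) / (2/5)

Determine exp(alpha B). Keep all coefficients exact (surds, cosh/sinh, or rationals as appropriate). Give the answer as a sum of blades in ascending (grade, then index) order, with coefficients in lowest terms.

B^2 term by term: the squares give (-128/645)^2*(e12)^2 + (-128/9675)^2*(e13)^2 + (-4322/9675)^2*(e23)^2 = 16384/416025*(+1) + 16384/93605625*(+1) + 18679684/93605625*(-1) = -4/25 (each basis 2-blade squares to minus the product of its generators' squares); cross terms between blades sharing an index anticommute and cancel. So B^2 = -4/25.
B^2 = -4/25 — the negative square puts this in the circular regime; l = 2/5, alpha*l = pi/3, so exp(alpha B) = cos(pi/3) + (sin(pi/3)/(2/5))*B = 1/2 + (5*sqrt(3)/4)*B.
Answer: 1/2 - 32*sqrt(3)/129*e12 - 32*sqrt(3)/1935*e13 - 2161*sqrt(3)/3870*e23


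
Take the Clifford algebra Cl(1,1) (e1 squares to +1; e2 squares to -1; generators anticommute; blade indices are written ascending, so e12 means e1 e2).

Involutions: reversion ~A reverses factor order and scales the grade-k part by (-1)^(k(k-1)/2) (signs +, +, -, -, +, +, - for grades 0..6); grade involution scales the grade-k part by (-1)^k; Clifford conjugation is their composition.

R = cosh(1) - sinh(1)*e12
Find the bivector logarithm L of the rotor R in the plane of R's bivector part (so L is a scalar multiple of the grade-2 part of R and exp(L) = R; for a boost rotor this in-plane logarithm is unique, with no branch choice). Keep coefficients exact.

The scalar part of R is cosh(1), which determines |rapidity| via cosh; the sign lives in the bivector part, and pairing them (bivector part over sinh of the rapidity = the plane) gives the unique in-plane L = rapidity * plane.
Concretely: cosh(rapidity) = cosh(1) gives rapidity = ±1, and since rapidity/sinh(rapidity) is even the sign is immaterial: L = (rapidity/sinh(rapidity)) * <R>_2 = (1/sinh(1)) * <R>_2.
Answer: -e12


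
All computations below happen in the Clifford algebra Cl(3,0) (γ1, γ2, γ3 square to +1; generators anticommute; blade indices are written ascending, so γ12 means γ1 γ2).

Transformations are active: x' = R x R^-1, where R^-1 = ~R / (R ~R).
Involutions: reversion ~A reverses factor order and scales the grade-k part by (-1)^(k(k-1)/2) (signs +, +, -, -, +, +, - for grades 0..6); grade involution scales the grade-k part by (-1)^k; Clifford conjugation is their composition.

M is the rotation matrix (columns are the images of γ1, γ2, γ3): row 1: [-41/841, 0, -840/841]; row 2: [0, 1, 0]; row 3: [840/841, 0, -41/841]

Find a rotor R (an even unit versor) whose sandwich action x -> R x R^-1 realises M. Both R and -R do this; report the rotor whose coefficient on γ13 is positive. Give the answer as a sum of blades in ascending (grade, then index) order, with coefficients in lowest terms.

Method: write R = a + b12*γ12 + b13*γ13 + b23*γ23 with a^2 + b12^2 + b13^2 + b23^2 = 1 (so R^-1 = ~R). Expanding the columns R e_j ~R gives tr M = 4a^2 - 1 and, from the antisymmetric part, M21 - M12 = -4a*b12, M13 - M31 = 4a*b13, M32 - M23 = -4a*b23.
Here tr M = 759/841, so a^2 = (1 + tr M)/4 = 400/841 and a = ±20/29. Taking a = 20/29: M21 - M12 = 0, M13 - M31 = -1680/841, M32 - M23 = 0, giving b12 = 0, b13 = -21/29, b23 = 0, i.e. R = 20/29 - 21/29*γ13.
Its γ13 coefficient is negative, so report the other preimage -R.
Answer: -20/29 + 21/29*γ13. Why the constraint matters: R and -R act identically through the sandwich — M has trace 759/841 either way — so only the sign condition on γ13 picks one of the two preimages.


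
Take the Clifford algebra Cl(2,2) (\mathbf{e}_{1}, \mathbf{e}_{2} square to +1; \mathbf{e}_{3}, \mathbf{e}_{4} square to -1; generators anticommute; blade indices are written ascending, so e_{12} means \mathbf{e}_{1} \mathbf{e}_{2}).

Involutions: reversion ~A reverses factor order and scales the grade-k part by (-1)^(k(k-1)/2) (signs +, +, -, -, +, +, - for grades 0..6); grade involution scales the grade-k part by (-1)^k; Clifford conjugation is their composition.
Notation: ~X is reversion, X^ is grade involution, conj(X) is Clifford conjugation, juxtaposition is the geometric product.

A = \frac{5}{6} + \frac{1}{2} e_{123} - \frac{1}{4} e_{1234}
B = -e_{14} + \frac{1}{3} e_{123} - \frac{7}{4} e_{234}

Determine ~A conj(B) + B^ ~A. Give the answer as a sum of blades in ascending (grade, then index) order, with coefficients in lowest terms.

first term: -\frac{1}{6} - \frac{7}{16} e_{1} + \frac{1}{12} e_{4} + \frac{41}{24} e_{14} - \frac{1}{4} e_{23} + \frac{5}{18} e_{123} - \frac{47}{24} e_{234}
second term: \frac{1}{6} - \frac{7}{16} e_{1} + \frac{1}{12} e_{4} + \frac{1}{24} e_{14} + \frac{1}{4} e_{23} - \frac{5}{18} e_{123} + \frac{23}{24} e_{234}
Answer: -\frac{7}{8} e_{1} + \frac{1}{6} e_{4} + \frac{7}{4} e_{14} - e_{234}


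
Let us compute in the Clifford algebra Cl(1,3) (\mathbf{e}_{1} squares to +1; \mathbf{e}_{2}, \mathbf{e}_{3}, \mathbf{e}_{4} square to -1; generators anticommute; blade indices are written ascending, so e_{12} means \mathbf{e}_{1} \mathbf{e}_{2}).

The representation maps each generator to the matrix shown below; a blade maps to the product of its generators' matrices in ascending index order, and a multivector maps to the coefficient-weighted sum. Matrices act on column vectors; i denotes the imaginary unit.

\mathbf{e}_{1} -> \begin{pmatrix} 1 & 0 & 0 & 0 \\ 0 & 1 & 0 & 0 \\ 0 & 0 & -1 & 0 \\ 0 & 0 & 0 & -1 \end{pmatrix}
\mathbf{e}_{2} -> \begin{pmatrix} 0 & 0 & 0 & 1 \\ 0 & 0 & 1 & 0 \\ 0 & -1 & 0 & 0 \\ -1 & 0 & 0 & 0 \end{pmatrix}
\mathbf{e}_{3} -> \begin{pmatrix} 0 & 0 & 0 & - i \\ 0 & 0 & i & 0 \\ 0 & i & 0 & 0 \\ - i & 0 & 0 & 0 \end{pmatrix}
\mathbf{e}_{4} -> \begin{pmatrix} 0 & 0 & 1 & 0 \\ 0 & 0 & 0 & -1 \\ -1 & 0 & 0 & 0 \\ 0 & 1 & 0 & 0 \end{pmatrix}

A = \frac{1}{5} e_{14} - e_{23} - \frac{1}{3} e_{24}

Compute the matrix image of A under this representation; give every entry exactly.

Bivector images (products of the table entries): rho(e_{14}) = rho(\mathbf{e}_{1})rho(\mathbf{e}_{4}) = \begin{pmatrix} 0 & 0 & 1 & 0 \\ 0 & 0 & 0 & -1 \\ 1 & 0 & 0 & 0 \\ 0 & -1 & 0 & 0 \end{pmatrix}; rho(e_{23}) = rho(\mathbf{e}_{2})rho(\mathbf{e}_{3}) = \begin{pmatrix} - i & 0 & 0 & 0 \\ 0 & i & 0 & 0 \\ 0 & 0 & - i & 0 \\ 0 & 0 & 0 & i \end{pmatrix}; rho(e_{24}) = rho(\mathbf{e}_{2})rho(\mathbf{e}_{4}) = \begin{pmatrix} 0 & 1 & 0 & 0 \\ -1 & 0 & 0 & 0 \\ 0 & 0 & 0 & 1 \\ 0 & 0 & -1 & 0 \end{pmatrix}.
M = (\frac{1}{5})*rho(e_{14}) + (-1)*rho(e_{23}) + (-\frac{1}{3})*rho(e_{24}), summed entrywise:
Answer: \begin{pmatrix} i & - \frac{1}{3} & \frac{1}{5} & 0 \\ \frac{1}{3} & - i & 0 & - \frac{1}{5} \\ \frac{1}{5} & 0 & i & - \frac{1}{3} \\ 0 & - \frac{1}{5} & \frac{1}{3} & - i \end{pmatrix}


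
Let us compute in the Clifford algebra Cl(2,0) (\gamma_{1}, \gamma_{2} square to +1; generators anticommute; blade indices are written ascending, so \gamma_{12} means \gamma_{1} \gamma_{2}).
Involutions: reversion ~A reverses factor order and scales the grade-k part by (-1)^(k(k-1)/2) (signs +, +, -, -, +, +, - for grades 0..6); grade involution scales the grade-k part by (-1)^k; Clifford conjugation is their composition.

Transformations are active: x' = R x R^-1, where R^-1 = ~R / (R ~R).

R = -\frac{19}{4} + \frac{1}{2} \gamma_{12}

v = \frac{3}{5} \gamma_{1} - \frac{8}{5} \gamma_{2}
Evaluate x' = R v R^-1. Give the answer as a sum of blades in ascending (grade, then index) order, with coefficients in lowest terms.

~R = -\frac{19}{4} - \frac{1}{2} \gamma_{12}, and R ~R = \frac{365}{16}, so R^-1 = ~R / (\frac{365}{16}).
R v = -\frac{73}{20} \gamma_{1} + \frac{73}{10} \gamma_{2}
Answer: \frac{23}{25} \gamma_{1} - \frac{36}{25} \gamma_{2}


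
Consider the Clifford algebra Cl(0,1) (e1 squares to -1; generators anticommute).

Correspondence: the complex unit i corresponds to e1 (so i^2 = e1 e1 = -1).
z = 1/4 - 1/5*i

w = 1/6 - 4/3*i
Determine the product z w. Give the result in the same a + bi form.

In blades: z = 1/4 - 1/5*e1, w = 1/6 - 4/3*e1.
Distribute z over w term by term (generator squares from the signature, products reordered to ascending indices): (1/4)*w = 1/24 - 1/3*e1; (-1/5*e1)*w = -4/15 - 1/30*e1.
Sum: -9/40 - 11/30*e1; translating back through the correspondence:
Answer: -9/40 - 11/30*i


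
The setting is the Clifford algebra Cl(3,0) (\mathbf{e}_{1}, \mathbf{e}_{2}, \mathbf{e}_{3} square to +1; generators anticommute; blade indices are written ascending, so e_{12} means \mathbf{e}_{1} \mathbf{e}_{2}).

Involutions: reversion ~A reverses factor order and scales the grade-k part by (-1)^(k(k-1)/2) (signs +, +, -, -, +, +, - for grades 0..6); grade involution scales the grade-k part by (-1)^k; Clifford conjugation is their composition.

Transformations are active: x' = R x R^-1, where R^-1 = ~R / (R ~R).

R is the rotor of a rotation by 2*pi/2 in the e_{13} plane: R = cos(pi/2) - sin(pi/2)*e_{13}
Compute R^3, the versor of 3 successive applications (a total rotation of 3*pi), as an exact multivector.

Rotor phase runs at HALF the rotation angle; powers of one rotor simply add phase, so after 3 steps in e_{13} the phase is 3*pi/2 = \frac{3 \pi}{2} and R^3 = cos(\frac{3 \pi}{2}) - sin(\frac{3 \pi}{2})*e_{13}.
cos(\frac{3 \pi}{2}) = 0 and sin(\frac{3 \pi}{2}) = -1, so R^3 = e_{13}. The net rotation is 1*pi (after discarding 1 full turn, each of which contributes a factor -1 to the rotor); the rotor keeps the half-angle phase exactly.
Answer: e_{13}


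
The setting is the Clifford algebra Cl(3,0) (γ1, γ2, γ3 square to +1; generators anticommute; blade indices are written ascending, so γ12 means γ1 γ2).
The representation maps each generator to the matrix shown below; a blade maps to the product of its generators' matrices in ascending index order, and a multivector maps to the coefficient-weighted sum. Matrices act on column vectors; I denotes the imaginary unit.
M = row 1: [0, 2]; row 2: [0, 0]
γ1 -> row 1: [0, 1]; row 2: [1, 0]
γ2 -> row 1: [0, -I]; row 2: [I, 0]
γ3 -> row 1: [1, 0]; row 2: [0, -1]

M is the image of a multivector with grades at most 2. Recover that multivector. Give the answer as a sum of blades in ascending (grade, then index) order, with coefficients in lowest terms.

Method: 1, rho(γ1), rho(γ2), rho(γ3) form a trace-orthogonal basis of the 2x2 complex matrices (tr(X Y) = 2 if X = Y, else 0), so M = m0*1 + m1*rho(γ1) + m2*rho(γ2) + m3*rho(γ3) with m0 = tr(M)/2 = 0, m1 = tr(M rho(γ1))/2 = 1, m2 = tr(M rho(γ2))/2 = I, m3 = tr(M rho(γ3))/2 = 0.
Multiplying table entries, the bivector images are rho(γ12) = I*rho(γ3), rho(γ13) = -I*rho(γ2), rho(γ23) = I*rho(γ1); with real blade coefficients the real parts of m0..m3 are the coefficients of 1, γ1, γ2, γ3 and the imaginary parts give the bivectors (γ23: Im m1, γ13: -Im m2, γ12: Im m3).
Answer: γ1 - γ13


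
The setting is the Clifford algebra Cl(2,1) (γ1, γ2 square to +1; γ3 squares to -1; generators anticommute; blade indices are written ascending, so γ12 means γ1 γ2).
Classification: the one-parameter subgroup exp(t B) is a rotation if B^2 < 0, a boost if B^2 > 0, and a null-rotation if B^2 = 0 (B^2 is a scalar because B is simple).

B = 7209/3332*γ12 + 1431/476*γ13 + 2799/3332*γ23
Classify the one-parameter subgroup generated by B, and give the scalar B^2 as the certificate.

B^2 term by term: the squares give (7209/3332)^2*(γ12)^2 + (1431/476)^2*(γ13)^2 + (2799/3332)^2*(γ23)^2 = 51969681/11102224*(-1) + 2047761/226576*(+1) + 7834401/11102224*(+1) = 81/16 (each basis 2-blade squares to minus the product of its generators' squares); cross terms between blades sharing an index anticommute and cancel. So B^2 = 81/16.
Answer: boost, certificate B^2 = 81/16. No conjugation can change B^2 = 81/16; the sign gives the class.


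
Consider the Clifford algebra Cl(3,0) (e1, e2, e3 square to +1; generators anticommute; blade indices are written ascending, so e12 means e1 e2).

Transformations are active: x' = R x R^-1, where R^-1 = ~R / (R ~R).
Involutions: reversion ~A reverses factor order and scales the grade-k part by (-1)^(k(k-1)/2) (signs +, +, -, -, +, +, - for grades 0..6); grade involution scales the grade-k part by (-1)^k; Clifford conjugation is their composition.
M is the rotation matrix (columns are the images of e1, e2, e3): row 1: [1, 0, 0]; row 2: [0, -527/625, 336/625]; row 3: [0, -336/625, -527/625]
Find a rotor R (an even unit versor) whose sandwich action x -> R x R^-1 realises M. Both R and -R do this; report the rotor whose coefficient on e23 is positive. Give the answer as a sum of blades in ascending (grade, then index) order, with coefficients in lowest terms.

Method: write R = a + b12*e12 + b13*e13 + b23*e23 with a^2 + b12^2 + b13^2 + b23^2 = 1 (so R^-1 = ~R). Expanding the columns R e_j ~R gives tr M = 4a^2 - 1 and, from the antisymmetric part, M21 - M12 = -4a*b12, M13 - M31 = 4a*b13, M32 - M23 = -4a*b23.
Here tr M = -429/625, so a^2 = (1 + tr M)/4 = 49/625 and a = ±7/25. Taking a = 7/25: M21 - M12 = 0, M13 - M31 = 0, M32 - M23 = -672/625, giving b12 = 0, b13 = 0, b23 = 24/25, i.e. R = 7/25 + 24/25*e23.
Its e23 coefficient is already positive.
Answer: 7/25 + 24/25*e23. Recall the cover is two-to-one: with M of trace -429/625, both preimages act alike, and the stated e23 sign chooses the sheet.


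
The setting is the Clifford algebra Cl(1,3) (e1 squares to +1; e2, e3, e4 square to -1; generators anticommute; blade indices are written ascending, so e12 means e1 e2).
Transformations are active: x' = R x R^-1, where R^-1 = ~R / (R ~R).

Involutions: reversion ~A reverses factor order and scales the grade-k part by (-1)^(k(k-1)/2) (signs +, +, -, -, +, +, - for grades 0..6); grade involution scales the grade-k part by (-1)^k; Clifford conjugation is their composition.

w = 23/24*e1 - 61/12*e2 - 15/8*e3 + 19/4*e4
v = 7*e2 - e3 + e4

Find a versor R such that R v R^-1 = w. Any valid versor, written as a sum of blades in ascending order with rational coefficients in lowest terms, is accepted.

Sketch: the shared square -51 makes R = v + w = 23/24*e1 + 23/12*e2 - 23/8*e3 + 23/4*e4 the natural versor; its sandwich fixes that direction, negates (v - w)/2, and sends v to w.
Answer: 23/24*e1 + 23/12*e2 - 23/8*e3 + 23/4*e4


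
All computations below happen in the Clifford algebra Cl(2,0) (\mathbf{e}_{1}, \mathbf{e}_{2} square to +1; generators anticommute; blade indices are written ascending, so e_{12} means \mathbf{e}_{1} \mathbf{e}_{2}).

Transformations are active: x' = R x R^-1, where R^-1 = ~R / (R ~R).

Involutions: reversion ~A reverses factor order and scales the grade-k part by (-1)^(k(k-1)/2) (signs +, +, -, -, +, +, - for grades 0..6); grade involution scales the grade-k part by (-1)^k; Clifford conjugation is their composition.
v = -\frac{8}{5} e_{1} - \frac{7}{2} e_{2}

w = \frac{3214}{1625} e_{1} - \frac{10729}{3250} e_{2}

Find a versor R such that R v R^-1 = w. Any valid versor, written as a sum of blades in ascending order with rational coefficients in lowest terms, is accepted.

Here q(v) = q(w) = \frac{1481}{100}; the classical choice R = v + w = \frac{614}{1625} e_{1} - \frac{11052}{1625} e_{2} then realises v -> w under the sandwich.
Answer: \frac{614}{1625} e_{1} - \frac{11052}{1625} e_{2}


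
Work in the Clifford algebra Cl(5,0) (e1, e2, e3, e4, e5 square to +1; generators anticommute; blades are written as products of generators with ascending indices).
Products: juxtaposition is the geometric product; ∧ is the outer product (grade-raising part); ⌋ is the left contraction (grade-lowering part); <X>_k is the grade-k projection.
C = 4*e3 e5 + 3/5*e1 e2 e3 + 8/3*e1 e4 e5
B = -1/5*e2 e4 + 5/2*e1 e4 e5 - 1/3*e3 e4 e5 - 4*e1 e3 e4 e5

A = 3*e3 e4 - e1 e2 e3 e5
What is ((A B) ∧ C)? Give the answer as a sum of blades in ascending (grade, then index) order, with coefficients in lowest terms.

step 1: e5 + 12*e1 e5 - 3/5*e2 e3 - 4*e2 e4 + 1/3*e1 e2 e4 + 15/2*e1 e3 e5 - 5/2*e2 e3 e4 - 1/5*e1 e3 e4 e5
step 2: -3/5*e1 e2 e3 e5 + 16*e2 e3 e4 e5 - 44/15*e1 e2 e3 e4 e5
Answer: -3/5*e1 e2 e3 e5 + 16*e2 e3 e4 e5 - 44/15*e1 e2 e3 e4 e5


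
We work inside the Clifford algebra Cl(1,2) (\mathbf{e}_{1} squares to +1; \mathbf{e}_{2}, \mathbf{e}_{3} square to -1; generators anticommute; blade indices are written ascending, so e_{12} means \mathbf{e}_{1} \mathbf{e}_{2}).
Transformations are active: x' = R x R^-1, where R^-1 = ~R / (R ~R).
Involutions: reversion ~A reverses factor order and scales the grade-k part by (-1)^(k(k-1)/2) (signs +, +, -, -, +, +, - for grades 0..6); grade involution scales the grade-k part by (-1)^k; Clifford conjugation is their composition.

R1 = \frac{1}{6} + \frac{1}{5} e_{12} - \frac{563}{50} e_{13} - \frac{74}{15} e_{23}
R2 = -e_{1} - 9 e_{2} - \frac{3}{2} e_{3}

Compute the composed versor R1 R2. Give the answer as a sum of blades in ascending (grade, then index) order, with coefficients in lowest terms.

Distribute over the terms of R2 (each basis-blade product reordered to ascending indices, repeated generators contracted through their squares):
R1 (-e_{1}) = -\frac{1}{6} e_{1} + \frac{1}{5} e_{2} - \frac{563}{50} e_{3} + \frac{74}{15} e_{123}
R1 (-9 e_{2}) = \frac{9}{5} e_{1} - \frac{3}{2} e_{2} + \frac{222}{5} e_{3} - \frac{5067}{50} e_{123}
R1 (-\frac{3}{2} e_{3}) = -\frac{1689}{100} e_{1} - \frac{37}{5} e_{2} - \frac{1}{4} e_{3} - \frac{3}{10} e_{123}
Summing the partial products and collecting blades:
Answer: -\frac{4577}{300} e_{1} - \frac{87}{10} e_{2} + \frac{3289}{100} e_{3} - \frac{7253}{75} e_{123}


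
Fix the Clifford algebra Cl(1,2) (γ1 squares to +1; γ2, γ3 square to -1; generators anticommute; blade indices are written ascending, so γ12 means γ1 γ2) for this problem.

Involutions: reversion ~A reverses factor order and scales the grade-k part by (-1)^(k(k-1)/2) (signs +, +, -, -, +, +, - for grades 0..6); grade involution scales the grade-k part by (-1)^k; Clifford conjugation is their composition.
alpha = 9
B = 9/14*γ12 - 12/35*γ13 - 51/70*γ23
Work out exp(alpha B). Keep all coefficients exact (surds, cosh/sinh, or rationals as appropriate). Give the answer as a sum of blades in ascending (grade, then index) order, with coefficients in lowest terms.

B^2 term by term: the squares give (9/14)^2*(γ12)^2 + (-12/35)^2*(γ13)^2 + (-51/70)^2*(γ23)^2 = 81/196*(+1) + 144/1225*(+1) + 2601/4900*(-1) = 0 (each basis 2-blade squares to minus the product of its generators' squares); cross terms between blades sharing an index anticommute and cancel. So B^2 = 0.
B^2 = 0, hence only two terms survive: exp(alpha B) = 1 + alpha B (parabolic case).
Answer: 1 + 81/14*γ12 - 108/35*γ13 - 459/70*γ23


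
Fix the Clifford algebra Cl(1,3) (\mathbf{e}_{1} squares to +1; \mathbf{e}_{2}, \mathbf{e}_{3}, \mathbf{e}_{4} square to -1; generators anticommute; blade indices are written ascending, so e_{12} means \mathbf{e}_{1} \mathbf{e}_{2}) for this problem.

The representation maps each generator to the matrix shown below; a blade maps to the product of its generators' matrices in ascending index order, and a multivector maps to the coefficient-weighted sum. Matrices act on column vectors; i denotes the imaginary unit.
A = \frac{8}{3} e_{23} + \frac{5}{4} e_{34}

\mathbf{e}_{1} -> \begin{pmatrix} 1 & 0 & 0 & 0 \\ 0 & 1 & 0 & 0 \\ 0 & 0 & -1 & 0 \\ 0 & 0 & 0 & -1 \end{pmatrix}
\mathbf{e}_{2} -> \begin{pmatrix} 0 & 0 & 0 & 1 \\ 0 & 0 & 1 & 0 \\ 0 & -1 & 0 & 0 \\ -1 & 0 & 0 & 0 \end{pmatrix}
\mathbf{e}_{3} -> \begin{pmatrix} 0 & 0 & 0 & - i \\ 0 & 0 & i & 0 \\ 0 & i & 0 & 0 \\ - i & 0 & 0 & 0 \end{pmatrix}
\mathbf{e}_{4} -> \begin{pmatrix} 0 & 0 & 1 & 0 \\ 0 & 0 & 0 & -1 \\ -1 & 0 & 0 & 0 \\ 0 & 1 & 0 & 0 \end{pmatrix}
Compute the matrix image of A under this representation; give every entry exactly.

Bivector images (products of the table entries): rho(e_{23}) = rho(\mathbf{e}_{2})rho(\mathbf{e}_{3}) = \begin{pmatrix} - i & 0 & 0 & 0 \\ 0 & i & 0 & 0 \\ 0 & 0 & - i & 0 \\ 0 & 0 & 0 & i \end{pmatrix}; rho(e_{34}) = rho(\mathbf{e}_{3})rho(\mathbf{e}_{4}) = \begin{pmatrix} 0 & - i & 0 & 0 \\ - i & 0 & 0 & 0 \\ 0 & 0 & 0 & - i \\ 0 & 0 & - i & 0 \end{pmatrix}.
M = (\frac{8}{3})*rho(e_{23}) + (\frac{5}{4})*rho(e_{34}), summed entrywise:
Answer: \begin{pmatrix} - \frac{8 i}{3} & - \frac{5 i}{4} & 0 & 0 \\ - \frac{5 i}{4} & \frac{8 i}{3} & 0 & 0 \\ 0 & 0 & - \frac{8 i}{3} & - \frac{5 i}{4} \\ 0 & 0 & - \frac{5 i}{4} & \frac{8 i}{3} \end{pmatrix}


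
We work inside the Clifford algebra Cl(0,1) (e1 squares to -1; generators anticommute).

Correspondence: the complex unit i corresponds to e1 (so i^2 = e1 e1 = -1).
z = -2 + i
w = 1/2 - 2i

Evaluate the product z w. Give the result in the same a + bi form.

In blades: z = -2 + e1, w = 1/2 - 2*e1.
Distribute z over w term by term (generator squares from the signature, products reordered to ascending indices): (-2)*w = -1 + 4*e1; (e1)*w = 2 + 1/2*e1.
Sum: 1 + 9/2*e1; translating back through the correspondence:
Answer: 1 + 9/2*i


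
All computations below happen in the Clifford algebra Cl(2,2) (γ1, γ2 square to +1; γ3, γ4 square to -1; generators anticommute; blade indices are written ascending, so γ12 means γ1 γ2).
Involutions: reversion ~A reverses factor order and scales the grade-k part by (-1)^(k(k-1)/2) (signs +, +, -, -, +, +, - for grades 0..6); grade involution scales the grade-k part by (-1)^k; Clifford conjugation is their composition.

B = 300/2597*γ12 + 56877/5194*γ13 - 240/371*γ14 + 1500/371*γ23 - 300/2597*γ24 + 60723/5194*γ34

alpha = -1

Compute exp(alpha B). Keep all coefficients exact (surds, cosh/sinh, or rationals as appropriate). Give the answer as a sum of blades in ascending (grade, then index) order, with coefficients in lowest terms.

B^2 term by term: the squares give (300/2597)^2*(γ12)^2 + (56877/5194)^2*(γ13)^2 + (-240/371)^2*(γ14)^2 + (1500/371)^2*(γ23)^2 + (-300/2597)^2*(γ24)^2 + (60723/5194)^2*(γ34)^2 = 90000/6744409*(-1) + 3234993129/26977636*(+1) + 57600/137641*(+1) + 2250000/137641*(+1) + 90000/6744409*(+1) + 3687282729/26977636*(-1) = 0 (each basis 2-blade squares to minus the product of its generators' squares); cross terms between blades sharing an index anticommute and cancel; the commuting (index-disjoint) pairs give grade-4 terms 2*c*c'*(blade product), which cancel blade by blade — γ1234: 18216900/6744409 + 17063100/6744409 - 720000/137641 = 0 — confirming B is simple. So B^2 = 0.
B^2 = 0, and the exponential is exactly linear here: exp(alpha B) = 1 + alpha B (parabolic case).
Answer: 1 - 300/2597*γ12 - 56877/5194*γ13 + 240/371*γ14 - 1500/371*γ23 + 300/2597*γ24 - 60723/5194*γ34


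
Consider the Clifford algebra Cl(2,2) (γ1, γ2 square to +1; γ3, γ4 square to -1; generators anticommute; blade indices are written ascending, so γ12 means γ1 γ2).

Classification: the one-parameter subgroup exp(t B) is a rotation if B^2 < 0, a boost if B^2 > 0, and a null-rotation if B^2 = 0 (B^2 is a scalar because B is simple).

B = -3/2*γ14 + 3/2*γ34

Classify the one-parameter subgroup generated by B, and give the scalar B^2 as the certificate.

B^2 term by term: the squares give (-3/2)^2*(γ14)^2 + (3/2)^2*(γ34)^2 = 9/4*(+1) + 9/4*(-1) = 0 (each basis 2-blade squares to minus the product of its generators' squares); cross terms between blades sharing an index anticommute and cancel. So B^2 = 0.
Answer: null-rotation, certificate B^2 = 0. The class reads off the invariant scalar 0 directly.


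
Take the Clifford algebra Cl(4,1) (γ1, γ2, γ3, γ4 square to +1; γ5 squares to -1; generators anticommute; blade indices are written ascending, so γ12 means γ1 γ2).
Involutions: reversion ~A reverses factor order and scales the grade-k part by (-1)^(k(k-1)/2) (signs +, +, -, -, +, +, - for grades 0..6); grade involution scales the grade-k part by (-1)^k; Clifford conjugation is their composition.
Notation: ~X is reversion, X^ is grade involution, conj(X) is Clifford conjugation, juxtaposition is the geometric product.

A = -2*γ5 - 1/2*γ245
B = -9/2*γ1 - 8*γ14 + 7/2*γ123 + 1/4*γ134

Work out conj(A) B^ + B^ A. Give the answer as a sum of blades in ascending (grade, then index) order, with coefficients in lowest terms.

first term: -9*γ15 + 4*γ125 - 16*γ145 + 57/8*γ1235 + 9/4*γ1245 - 5/4*γ1345
second term: -9*γ15 - 4*γ125 + 16*γ145 + 57/8*γ1235 - 9/4*γ1245 - 5/4*γ1345
Answer: -18*γ15 + 57/4*γ1235 - 5/2*γ1345


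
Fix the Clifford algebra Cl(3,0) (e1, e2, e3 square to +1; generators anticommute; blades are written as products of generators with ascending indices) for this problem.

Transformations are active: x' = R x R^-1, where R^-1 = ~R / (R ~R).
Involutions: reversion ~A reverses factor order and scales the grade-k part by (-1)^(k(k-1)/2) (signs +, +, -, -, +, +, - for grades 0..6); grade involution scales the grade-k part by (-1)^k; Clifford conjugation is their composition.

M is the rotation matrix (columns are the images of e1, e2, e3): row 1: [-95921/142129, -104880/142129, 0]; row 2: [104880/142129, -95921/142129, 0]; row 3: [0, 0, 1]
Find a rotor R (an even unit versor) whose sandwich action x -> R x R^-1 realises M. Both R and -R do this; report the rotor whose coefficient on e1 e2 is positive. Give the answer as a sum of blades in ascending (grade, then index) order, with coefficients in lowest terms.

Method: write R = a + b12*e1 e2 + b13*e1 e3 + b23*e2 e3 with a^2 + b12^2 + b13^2 + b23^2 = 1 (so R^-1 = ~R). Expanding the columns R e_j ~R gives tr M = 4a^2 - 1 and, from the antisymmetric part, M21 - M12 = -4a*b12, M13 - M31 = 4a*b13, M32 - M23 = -4a*b23.
Here tr M = -49713/142129, so a^2 = (1 + tr M)/4 = 23104/142129 and a = ±152/377. Taking a = 152/377: M21 - M12 = 209760/142129, M13 - M31 = 0, M32 - M23 = 0, giving b12 = -345/377, b13 = 0, b23 = 0, i.e. R = 152/377 - 345/377*e1 e2.
Its e1 e2 coefficient is negative, so report the other preimage -R.
Answer: -152/377 + 345/377*e1 e2. Sheet selection: the two-to-one cover makes ±R indistinguishable at the matrix level (trace -49713/142129), so uniqueness comes from the required sign on e1 e2.


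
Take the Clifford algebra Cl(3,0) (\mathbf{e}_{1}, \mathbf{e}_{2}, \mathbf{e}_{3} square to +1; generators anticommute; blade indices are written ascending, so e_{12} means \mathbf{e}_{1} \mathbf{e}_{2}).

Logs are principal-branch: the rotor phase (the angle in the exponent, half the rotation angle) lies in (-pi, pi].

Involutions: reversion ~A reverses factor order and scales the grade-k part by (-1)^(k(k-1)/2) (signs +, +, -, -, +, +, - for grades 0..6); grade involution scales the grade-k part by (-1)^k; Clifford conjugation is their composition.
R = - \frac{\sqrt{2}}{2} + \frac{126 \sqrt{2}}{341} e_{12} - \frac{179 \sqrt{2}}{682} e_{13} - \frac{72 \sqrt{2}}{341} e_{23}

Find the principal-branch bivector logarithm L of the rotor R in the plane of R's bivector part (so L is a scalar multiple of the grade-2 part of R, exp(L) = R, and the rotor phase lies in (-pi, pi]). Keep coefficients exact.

The scalar part of R is - \frac{\sqrt{2}}{2}, so the principal-branch rotor phase is pinned; divide the bivector part by its sine to get the unit plane — L is the phase times that plane.
Concretely: cos(phase) = - \frac{\sqrt{2}}{2} gives phase = ±\frac{3 \pi}{4}, and since phase/sin(phase) is even the sign is immaterial: L = (phase/sin(phase)) * <R>_2 = (\frac{3 \sqrt{2} \pi}{4}) * <R>_2.
Answer: \frac{189 \pi}{341} e_{12} - \frac{537 \pi}{1364} e_{13} - \frac{108 \pi}{341} e_{23}
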